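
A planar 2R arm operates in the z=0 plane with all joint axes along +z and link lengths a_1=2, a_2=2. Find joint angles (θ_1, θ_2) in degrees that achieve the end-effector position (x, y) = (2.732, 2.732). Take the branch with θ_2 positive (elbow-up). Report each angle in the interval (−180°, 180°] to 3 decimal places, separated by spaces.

cos θ_2 = (14.9276−2²−2²)/(2·2·2) = 0.8660; θ_2 = 30.0080° (elbow-up)
β = atan2(2.7320,2.7320) = 45.0000°; ψ = atan2(1.0002,3.7319) = 15.0040°
θ_1 = β − ψ = 29.9960°

29.996 30.008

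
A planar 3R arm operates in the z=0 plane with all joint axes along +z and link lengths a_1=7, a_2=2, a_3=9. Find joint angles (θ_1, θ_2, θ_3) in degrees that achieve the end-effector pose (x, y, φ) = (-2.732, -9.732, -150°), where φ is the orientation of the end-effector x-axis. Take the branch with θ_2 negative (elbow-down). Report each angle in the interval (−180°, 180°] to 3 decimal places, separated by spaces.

-29.999 -90.000 -30.001

wrist centre = target − a_3·(cos φ, sin φ) = (5.0622, -5.2320)
cos θ_2 = (53.0000−7²−2²)/(2·7·2) = -0.0000; θ_2 = -90.0000° (elbow-down)
β = atan2(-5.2320,5.0622) = -45.9448°; ψ = atan2(-2.0000,7.0000) = -15.9454°
θ_1 = β − ψ = -29.9994°
θ_3 = φ − θ_1 − θ_2 = -30.0005° (wrapped to (-180°,180°])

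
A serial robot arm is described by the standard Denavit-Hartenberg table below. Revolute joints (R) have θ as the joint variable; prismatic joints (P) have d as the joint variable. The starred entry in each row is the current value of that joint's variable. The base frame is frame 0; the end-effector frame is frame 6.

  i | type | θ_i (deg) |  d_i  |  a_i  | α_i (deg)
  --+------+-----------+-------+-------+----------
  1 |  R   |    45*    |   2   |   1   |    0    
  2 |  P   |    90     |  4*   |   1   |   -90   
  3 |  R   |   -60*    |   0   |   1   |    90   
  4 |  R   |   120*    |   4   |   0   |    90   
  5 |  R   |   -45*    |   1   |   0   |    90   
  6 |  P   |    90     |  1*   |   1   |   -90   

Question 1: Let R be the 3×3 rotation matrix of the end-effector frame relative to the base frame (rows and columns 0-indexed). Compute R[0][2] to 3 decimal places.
End-effector z-axis (col 2 of R) = (0.7410,0.1250,0.6597)
R[0][2] = 0.7410

0.741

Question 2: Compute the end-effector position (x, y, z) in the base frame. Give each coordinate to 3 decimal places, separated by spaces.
0.651 0.215 10.319

after link 1: o_1 = (0.7071, 0.7071, 2.0000)
after link 2: o_2 = (0.0000, 1.4142, 6.0000)
after link 3: o_3 = (-0.3536, 1.7678, 6.8660)
after link 4: o_4 = (2.0959, -0.6817, 8.8660)
after link 5: o_5 = (1.4362, -0.7291, 9.6160)
after link 6: o_6 = (0.6515, 0.2146, 10.3187)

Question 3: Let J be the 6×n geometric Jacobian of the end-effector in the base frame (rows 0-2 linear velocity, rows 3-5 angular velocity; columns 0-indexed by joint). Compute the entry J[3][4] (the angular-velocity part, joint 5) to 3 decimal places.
axis z_4 = (-0.6597,-0.0474,0.7500); lever o_n−o_4 = (-1.4445,0.8963,1.4526)
cross product → J_v[:, 4] = (-0.7410,-0.1250,-0.6597)
J_ω[:, 4] = z_4
entry J[3][4] = -0.6597

-0.660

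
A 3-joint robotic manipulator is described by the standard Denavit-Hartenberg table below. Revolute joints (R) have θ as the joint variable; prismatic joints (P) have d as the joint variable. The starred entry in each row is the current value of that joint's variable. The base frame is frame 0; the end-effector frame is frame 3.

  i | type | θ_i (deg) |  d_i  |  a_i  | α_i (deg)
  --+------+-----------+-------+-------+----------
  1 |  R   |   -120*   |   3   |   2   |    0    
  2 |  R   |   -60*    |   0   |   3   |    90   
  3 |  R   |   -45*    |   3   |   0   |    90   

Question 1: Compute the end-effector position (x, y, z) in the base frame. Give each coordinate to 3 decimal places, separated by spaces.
-4.000 1.268 3.000

after link 1: o_1 = (-1.0000, -1.7321, 3.0000)
after link 2: o_2 = (-4.0000, -1.7321, 3.0000)
after link 3: o_3 = (-4.0000, 1.2679, 3.0000)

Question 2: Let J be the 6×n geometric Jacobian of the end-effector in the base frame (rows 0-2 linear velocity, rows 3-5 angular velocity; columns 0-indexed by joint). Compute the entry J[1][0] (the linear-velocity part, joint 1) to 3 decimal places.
-4.000

axis z_0 = ẑ; lever o_n−o_0 = (-4.0000,1.2679,3.0000)
cross product → J_v[:, 0] = (-1.2679,-4.0000,0.0000)
J_ω[:, 0] = z_0
entry J[1][0] = -4.0000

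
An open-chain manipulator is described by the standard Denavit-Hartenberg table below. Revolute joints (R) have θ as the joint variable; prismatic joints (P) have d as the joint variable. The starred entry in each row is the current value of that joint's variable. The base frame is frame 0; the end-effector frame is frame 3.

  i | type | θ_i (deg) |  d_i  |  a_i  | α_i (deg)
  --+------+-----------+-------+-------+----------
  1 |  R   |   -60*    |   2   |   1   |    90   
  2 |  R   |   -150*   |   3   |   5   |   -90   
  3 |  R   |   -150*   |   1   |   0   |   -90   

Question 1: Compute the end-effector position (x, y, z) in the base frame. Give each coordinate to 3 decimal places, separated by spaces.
after link 1: o_1 = (0.5000, -0.8660, 2.0000)
after link 2: o_2 = (-4.2631, 1.3840, -0.5000)
after link 3: o_3 = (-4.0131, 0.9510, -1.3660)

-4.013 0.951 -1.366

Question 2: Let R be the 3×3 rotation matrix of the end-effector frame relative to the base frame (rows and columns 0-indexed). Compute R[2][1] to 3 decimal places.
0.866

End-effector y-axis (col 1 of R) = (-0.2500,0.4330,0.8660)
R[2][1] = 0.8660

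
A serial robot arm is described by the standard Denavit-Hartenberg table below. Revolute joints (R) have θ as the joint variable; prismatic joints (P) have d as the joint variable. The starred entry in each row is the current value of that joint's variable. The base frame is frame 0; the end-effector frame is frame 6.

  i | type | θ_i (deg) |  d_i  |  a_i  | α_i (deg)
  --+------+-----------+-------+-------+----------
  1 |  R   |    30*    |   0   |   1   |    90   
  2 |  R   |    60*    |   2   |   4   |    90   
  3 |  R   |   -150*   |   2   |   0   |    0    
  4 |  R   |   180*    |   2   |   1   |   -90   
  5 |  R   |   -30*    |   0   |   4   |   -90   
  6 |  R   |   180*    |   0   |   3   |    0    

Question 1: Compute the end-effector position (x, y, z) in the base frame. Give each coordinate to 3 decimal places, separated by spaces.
8.139 1.312 2.614

after link 1: o_1 = (0.8660, 0.5000, 0.0000)
after link 2: o_2 = (3.5981, -0.2321, 3.4641)
after link 3: o_3 = (5.0981, 0.6340, 2.4641)
after link 4: o_4 = (7.2231, 1.2835, 2.2141)
after link 5: o_5 = (10.8881, 1.3995, 3.8122)
after link 6: o_6 = (8.1393, 1.3125, 2.6136)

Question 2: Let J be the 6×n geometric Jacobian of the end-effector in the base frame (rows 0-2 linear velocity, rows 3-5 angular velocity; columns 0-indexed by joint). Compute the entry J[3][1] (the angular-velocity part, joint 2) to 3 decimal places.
0.500

axis z_1 = (0.5000,-0.8660,0.0000); lever o_n−o_1 = (7.2733,0.8125,2.6136)
cross product → J_v[:, 1] = (-2.2635,-1.3068,6.7051)
J_ω[:, 1] = z_1
entry J[3][1] = 0.5000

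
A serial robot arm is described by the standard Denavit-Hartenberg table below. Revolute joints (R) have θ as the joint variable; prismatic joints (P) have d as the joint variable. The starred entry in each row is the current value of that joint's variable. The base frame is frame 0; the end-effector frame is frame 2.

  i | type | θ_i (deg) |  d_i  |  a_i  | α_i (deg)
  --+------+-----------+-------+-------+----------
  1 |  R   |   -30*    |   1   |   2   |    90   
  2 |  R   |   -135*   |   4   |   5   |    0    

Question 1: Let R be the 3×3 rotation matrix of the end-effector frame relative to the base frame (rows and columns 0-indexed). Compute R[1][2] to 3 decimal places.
End-effector z-axis (col 2 of R) = (-0.5000,-0.8660,0.0000)
R[1][2] = -0.8660

-0.866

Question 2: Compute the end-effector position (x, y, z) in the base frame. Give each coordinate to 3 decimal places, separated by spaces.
after link 1: o_1 = (1.7321, -1.0000, 1.0000)
after link 2: o_2 = (-3.3298, -2.6963, -2.5355)

-3.330 -2.696 -2.536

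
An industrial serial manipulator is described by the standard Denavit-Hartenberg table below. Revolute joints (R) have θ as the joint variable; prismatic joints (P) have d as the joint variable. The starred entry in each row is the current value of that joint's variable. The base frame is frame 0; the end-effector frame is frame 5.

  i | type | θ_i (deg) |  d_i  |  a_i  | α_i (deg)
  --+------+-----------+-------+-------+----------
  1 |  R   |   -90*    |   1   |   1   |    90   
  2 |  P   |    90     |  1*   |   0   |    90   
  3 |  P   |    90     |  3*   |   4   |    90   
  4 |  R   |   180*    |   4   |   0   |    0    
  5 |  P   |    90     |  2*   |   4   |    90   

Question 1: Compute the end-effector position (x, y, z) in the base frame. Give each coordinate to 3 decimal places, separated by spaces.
-5.000 -0.000 7.000

after link 1: o_1 = (0.0000, -1.0000, 1.0000)
after link 2: o_2 = (-1.0000, -1.0000, 1.0000)
after link 3: o_3 = (-5.0000, -4.0000, 1.0000)
after link 4: o_4 = (-5.0000, -4.0000, 5.0000)
after link 5: o_5 = (-5.0000, -0.0000, 7.0000)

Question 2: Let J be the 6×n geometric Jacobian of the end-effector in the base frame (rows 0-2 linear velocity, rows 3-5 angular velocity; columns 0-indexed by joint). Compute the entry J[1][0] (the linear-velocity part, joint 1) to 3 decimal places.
axis z_0 = ẑ; lever o_n−o_0 = (-5.0000,-0.0000,7.0000)
cross product → J_v[:, 0] = (0.0000,-5.0000,0.0000)
J_ω[:, 0] = z_0
entry J[1][0] = -5.0000

-5.000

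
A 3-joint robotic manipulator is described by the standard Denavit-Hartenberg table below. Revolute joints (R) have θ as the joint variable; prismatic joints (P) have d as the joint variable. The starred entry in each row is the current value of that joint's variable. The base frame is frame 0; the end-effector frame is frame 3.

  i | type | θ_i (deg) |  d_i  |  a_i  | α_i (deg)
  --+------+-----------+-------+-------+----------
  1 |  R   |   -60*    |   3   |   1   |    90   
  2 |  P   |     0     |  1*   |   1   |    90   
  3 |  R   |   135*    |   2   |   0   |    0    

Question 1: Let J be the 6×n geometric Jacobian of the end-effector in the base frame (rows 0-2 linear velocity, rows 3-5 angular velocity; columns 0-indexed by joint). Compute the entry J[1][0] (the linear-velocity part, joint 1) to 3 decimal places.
axis z_0 = ẑ; lever o_n−o_0 = (0.1340,-2.2321,1.0000)
cross product → J_v[:, 0] = (2.2321,0.1340,-0.0000)
J_ω[:, 0] = z_0
entry J[1][0] = 0.1340

0.134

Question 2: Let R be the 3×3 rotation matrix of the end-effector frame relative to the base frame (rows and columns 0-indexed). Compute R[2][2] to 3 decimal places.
End-effector z-axis (col 2 of R) = (-0.0000,-0.0000,-1.0000)
R[2][2] = -1.0000

-1.000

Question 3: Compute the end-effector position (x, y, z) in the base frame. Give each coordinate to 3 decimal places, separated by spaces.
after link 1: o_1 = (0.5000, -0.8660, 3.0000)
after link 2: o_2 = (0.1340, -2.2321, 3.0000)
after link 3: o_3 = (0.1340, -2.2321, 1.0000)

0.134 -2.232 1.000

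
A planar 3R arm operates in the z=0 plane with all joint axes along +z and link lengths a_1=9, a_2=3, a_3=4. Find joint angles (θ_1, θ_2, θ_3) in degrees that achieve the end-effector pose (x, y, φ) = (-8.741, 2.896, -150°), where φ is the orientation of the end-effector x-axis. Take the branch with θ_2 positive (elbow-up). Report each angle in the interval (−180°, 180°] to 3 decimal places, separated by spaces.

120.005 135.000 -45.005

wrist centre = target − a_3·(cos φ, sin φ) = (-5.2769, 4.8960)
cos θ_2 = (51.8165−9²−3²)/(2·9·3) = -0.7071; θ_2 = 134.9996° (elbow-up)
β = atan2(4.8960,-5.2769) = 137.1443°; ψ = atan2(2.1213,6.8787) = 17.1393°
θ_1 = β − ψ = 120.0050°
θ_3 = φ − θ_1 − θ_2 = -45.0046° (wrapped to (-180°,180°])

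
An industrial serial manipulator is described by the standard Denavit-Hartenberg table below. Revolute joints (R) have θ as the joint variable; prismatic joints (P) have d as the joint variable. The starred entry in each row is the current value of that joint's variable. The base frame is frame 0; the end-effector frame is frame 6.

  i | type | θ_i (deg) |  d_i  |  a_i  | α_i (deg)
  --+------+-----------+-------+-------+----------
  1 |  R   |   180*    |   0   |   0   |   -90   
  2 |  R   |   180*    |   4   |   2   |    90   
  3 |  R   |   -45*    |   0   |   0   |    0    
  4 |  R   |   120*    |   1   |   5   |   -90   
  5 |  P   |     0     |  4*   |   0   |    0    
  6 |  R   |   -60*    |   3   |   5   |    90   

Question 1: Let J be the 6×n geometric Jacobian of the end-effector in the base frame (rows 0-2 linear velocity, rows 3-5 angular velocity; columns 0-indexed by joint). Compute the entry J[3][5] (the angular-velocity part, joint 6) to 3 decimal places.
-0.966

axis z_5 = (-0.9659,-0.2588,0.0000); lever o_n−o_5 = (-2.2507,-3.1913,-4.3301)
cross product → J_v[:, 5] = (1.1207,-4.1826,2.5000)
J_ω[:, 5] = z_5
entry J[3][5] = -0.9659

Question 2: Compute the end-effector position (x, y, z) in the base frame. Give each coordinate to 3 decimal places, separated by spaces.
after link 1: o_1 = (0.0000, 0.0000, 0.0000)
after link 2: o_2 = (2.0000, -4.0000, 0.0000)
after link 3: o_3 = (2.0000, -4.0000, 0.0000)
after link 4: o_4 = (3.2941, -8.8296, -1.0000)
after link 5: o_5 = (-0.5696, -9.8649, -1.0000)
after link 6: o_6 = (-2.8203, -13.0562, -5.3301)

-2.820 -13.056 -5.330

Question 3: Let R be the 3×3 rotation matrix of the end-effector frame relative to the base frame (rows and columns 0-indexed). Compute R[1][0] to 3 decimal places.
End-effector x-axis (col 0 of R) = (0.1294,-0.4830,-0.8660)
R[1][0] = -0.4830

-0.483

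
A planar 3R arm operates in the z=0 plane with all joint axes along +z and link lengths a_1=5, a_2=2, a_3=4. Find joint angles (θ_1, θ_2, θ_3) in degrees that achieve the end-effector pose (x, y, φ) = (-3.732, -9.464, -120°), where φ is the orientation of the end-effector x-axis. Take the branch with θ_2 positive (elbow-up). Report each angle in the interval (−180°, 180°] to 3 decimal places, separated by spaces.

-122.205 60.005 -57.800

wrist centre = target − a_3·(cos φ, sin φ) = (-1.7320, -5.9999)
cos θ_2 = (38.9986−5²−2²)/(2·5·2) = 0.4999; θ_2 = 60.0046° (elbow-up)
β = atan2(-5.9999,-1.7320) = -106.1019°; ψ = atan2(1.7321,5.9999) = 16.1032°
θ_1 = β − ψ = -122.2051°
θ_3 = φ − θ_1 − θ_2 = -57.7995° (wrapped to (-180°,180°])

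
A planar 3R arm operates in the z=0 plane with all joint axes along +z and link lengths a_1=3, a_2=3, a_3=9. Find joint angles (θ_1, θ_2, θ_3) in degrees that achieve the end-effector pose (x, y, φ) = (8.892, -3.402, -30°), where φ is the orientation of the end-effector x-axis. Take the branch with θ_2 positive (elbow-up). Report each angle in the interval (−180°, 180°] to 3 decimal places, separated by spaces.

-29.997 150.005 -150.009

wrist centre = target − a_3·(cos φ, sin φ) = (1.0978, 1.0980)
cos θ_2 = (2.4107−3²−3²)/(2·3·3) = -0.8661; θ_2 = 150.0053° (elbow-up)
β = atan2(1.0980,1.0978) = 45.0060°; ψ = atan2(1.4998,0.4018) = 75.0027°
θ_1 = β − ψ = -29.9967°
θ_3 = φ − θ_1 − θ_2 = -150.0086° (wrapped to (-180°,180°])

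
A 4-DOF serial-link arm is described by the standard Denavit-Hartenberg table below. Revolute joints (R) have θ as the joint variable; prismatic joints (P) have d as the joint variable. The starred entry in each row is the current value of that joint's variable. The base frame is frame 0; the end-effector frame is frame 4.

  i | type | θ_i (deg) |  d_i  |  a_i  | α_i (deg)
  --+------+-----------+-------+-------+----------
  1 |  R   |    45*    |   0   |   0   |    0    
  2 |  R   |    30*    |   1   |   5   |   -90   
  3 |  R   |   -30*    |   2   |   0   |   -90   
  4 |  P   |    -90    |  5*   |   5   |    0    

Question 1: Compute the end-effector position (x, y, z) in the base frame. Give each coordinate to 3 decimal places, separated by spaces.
after link 1: o_1 = (0.0000, 0.0000, 0.0000)
after link 2: o_2 = (1.2941, 4.8296, 1.0000)
after link 3: o_3 = (-0.6378, 5.3473, 1.0000)
after link 4: o_4 = (-4.8203, 9.0562, -3.3301)

-4.820 9.056 -3.330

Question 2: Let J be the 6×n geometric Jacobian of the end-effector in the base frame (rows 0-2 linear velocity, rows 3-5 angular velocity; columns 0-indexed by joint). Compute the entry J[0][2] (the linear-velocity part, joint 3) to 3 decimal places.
axis z_2 = (-0.9659,0.2588,0.0000); lever o_n−o_2 = (-6.1144,4.2265,-4.3301)
cross product → J_v[:, 2] = (-1.1207,-4.1826,-2.5000)
J_ω[:, 2] = z_2
entry J[0][2] = -1.1207

-1.121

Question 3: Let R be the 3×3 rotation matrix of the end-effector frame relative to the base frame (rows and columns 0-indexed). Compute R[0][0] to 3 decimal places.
-0.966

End-effector x-axis (col 0 of R) = (-0.9659,0.2588,0.0000)
R[0][0] = -0.9659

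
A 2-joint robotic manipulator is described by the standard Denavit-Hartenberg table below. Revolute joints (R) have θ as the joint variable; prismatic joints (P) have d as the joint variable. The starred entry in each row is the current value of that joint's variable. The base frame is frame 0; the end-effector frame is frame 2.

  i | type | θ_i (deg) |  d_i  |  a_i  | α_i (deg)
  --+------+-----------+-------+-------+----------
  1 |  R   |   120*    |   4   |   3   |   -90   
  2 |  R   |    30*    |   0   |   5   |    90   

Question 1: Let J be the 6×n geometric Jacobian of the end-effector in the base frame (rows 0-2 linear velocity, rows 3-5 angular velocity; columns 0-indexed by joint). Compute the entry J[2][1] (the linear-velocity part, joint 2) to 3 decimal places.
-4.330

axis z_1 = (-0.8660,-0.5000,0.0000); lever o_n−o_1 = (-2.1651,3.7500,-2.5000)
cross product → J_v[:, 1] = (1.2500,-2.1651,-4.3301)
J_ω[:, 1] = z_1
entry J[2][1] = -4.3301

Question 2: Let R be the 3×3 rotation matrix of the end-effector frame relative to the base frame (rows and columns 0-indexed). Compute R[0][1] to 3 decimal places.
End-effector y-axis (col 1 of R) = (-0.8660,-0.5000,0.0000)
R[0][1] = -0.8660

-0.866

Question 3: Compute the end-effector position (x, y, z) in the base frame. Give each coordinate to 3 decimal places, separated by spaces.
-3.665 6.348 1.500

after link 1: o_1 = (-1.5000, 2.5981, 4.0000)
after link 2: o_2 = (-3.6651, 6.3481, 1.5000)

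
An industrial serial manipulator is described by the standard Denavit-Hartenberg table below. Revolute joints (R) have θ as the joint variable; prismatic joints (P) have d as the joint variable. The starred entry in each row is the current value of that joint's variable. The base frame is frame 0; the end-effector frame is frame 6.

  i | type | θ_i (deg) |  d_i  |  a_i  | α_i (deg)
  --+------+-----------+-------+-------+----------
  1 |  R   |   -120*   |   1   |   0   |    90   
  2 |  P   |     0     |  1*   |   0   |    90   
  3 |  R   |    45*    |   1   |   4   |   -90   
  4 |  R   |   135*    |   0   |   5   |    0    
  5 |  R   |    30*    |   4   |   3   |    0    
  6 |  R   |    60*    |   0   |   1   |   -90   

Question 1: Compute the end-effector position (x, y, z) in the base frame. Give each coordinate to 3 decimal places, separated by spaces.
after link 1: o_1 = (0.0000, 0.0000, 1.0000)
after link 2: o_2 = (-0.8660, 0.5000, 1.0000)
after link 3: o_3 = (-4.7297, -0.5353, 0.0000)
after link 4: o_4 = (-1.3147, 0.3798, 3.5355)
after link 5: o_5 = (0.4491, 4.9935, 4.3120)
after link 6: o_6 = (1.1321, 5.1765, 3.6049)

1.132 5.177 3.605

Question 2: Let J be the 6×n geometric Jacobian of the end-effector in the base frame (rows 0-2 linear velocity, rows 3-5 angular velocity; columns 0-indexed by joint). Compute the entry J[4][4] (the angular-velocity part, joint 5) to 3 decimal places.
axis z_4 = (-0.2588,0.9659,0.0000); lever o_n−o_4 = (2.4468,4.7967,0.0694)
cross product → J_v[:, 4] = (0.0670,0.0179,-3.6049)
J_ω[:, 4] = z_4
entry J[4][4] = 0.9659

0.966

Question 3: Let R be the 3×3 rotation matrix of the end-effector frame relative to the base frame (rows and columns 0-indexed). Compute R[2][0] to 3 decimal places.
End-effector x-axis (col 0 of R) = (0.6830,0.1830,-0.7071)
R[2][0] = -0.7071

-0.707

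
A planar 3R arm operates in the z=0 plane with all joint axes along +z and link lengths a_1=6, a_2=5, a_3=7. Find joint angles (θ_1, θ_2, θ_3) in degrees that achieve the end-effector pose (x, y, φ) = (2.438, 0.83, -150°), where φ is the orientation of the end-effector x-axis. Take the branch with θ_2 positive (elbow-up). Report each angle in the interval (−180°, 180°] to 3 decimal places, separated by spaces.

-0.000 59.998 150.002

wrist centre = target − a_3·(cos φ, sin φ) = (8.5002, 4.3300)
cos θ_2 = (91.0019−6²−5²)/(2·6·5) = 0.5000; θ_2 = 59.9979° (elbow-up)
β = atan2(4.3300,8.5002) = 26.9943°; ψ = atan2(4.3300,8.5002) = 26.9946°
θ_1 = β − ψ = -0.0002°
θ_3 = φ − θ_1 − θ_2 = 150.0024° (wrapped to (-180°,180°])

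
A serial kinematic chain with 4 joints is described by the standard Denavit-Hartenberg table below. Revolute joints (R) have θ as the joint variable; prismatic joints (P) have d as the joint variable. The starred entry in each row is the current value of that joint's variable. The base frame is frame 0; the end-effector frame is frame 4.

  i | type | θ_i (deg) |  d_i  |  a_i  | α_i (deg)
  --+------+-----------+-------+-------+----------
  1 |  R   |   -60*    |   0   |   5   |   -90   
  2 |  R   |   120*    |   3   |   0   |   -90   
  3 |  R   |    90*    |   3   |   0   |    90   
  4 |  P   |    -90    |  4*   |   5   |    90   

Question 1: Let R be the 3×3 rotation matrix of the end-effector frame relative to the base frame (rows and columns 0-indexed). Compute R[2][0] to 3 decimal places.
-0.500

End-effector x-axis (col 0 of R) = (0.4330,-0.7500,-0.5000)
R[2][0] = -0.5000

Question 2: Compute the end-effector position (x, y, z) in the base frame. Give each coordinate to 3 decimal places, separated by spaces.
4.964 -2.598 -4.464

after link 1: o_1 = (2.5000, -4.3301, 0.0000)
after link 2: o_2 = (5.0981, -2.8301, 0.0000)
after link 3: o_3 = (3.7990, -0.5801, 1.5000)
after link 4: o_4 = (4.9641, -2.5981, -4.4641)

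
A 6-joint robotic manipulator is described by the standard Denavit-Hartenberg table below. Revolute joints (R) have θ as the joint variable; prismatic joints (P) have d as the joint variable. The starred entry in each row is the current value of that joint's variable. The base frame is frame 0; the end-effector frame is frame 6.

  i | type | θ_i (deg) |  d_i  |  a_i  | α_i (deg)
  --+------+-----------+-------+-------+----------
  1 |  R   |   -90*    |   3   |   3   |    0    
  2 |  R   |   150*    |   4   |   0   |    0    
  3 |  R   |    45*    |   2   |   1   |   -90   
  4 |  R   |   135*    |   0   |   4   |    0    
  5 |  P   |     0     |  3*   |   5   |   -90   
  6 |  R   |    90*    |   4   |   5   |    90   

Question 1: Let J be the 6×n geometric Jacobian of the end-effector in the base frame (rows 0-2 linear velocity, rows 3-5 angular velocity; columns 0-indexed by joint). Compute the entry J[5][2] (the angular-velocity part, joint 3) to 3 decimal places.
axis z_2 = (0.0000,0.0000,1.0000); lever o_n−o_2 = (4.0522,-7.3956,-1.5355)
cross product → J_v[:, 2] = (7.3956,4.0522,-0.0000)
J_ω[:, 2] = z_2
entry J[5][2] = 1.0000

1.000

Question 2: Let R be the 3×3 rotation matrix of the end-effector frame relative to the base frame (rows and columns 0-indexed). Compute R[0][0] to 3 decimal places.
End-effector x-axis (col 0 of R) = (0.9659,0.2588,-0.0000)
R[0][0] = 0.9659

0.966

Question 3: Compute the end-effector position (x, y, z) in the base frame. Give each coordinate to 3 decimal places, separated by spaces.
after link 1: o_1 = (0.0000, -3.0000, 3.0000)
after link 2: o_2 = (0.0000, -3.0000, 7.0000)
after link 3: o_3 = (-0.2588, -2.0341, 9.0000)
after link 4: o_4 = (0.4732, -4.7661, 6.1716)
after link 5: o_5 = (-1.5095, -8.9576, 2.6360)
after link 6: o_6 = (4.0522, -10.3956, 5.4645)

4.052 -10.396 5.464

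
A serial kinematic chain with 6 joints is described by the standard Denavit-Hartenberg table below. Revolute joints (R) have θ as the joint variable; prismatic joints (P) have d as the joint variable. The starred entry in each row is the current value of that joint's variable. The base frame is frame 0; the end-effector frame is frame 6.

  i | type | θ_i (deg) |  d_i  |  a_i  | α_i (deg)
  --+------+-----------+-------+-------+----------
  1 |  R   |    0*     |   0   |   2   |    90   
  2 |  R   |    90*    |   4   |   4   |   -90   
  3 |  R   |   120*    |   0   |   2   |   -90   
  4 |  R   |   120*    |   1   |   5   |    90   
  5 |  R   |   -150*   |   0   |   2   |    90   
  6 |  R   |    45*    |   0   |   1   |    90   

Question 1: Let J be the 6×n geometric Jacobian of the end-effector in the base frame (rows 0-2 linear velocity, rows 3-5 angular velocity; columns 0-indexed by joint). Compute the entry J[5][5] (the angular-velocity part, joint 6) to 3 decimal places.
axis z_5 = (-0.4330,-0.2165,-0.8750); lever o_n−o_5 = (-0.1768,0.9723,-0.1531)
cross product → J_v[:, 5] = (0.8839,0.0884,-0.4593)
J_ω[:, 5] = z_5
entry J[5][5] = -0.8750

-0.875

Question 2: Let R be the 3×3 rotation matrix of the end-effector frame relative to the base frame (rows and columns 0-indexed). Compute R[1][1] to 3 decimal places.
-0.217

End-effector y-axis (col 1 of R) = (-0.4330,-0.2165,-0.8750)
R[1][1] = -0.2165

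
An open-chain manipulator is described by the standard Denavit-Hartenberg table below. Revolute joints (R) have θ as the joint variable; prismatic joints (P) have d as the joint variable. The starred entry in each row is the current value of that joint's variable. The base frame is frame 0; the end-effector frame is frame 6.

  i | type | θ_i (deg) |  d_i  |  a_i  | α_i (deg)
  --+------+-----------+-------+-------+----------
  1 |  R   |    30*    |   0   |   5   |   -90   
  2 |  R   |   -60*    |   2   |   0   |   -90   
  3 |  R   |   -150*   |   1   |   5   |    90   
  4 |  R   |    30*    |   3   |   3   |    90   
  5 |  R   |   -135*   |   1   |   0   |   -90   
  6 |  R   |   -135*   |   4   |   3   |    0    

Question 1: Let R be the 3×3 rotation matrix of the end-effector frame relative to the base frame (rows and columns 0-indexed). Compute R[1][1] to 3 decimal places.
End-effector y-axis (col 1 of R) = (-0.7054,0.0469,0.7073)
R[1][1] = 0.0469

0.047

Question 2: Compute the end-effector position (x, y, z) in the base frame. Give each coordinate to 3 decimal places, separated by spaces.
-2.904 6.413 -11.385

after link 1: o_1 = (4.3301, 2.5000, 0.0000)
after link 2: o_2 = (3.3301, 4.2321, 0.0000)
after link 3: o_3 = (0.9551, 5.7476, -4.2500)
after link 4: o_4 = (1.1058, 4.3346, -8.2476)
after link 5: o_5 = (0.1438, 4.0679, -8.1896)
after link 6: o_6 = (-2.9042, 6.4131, -11.3848)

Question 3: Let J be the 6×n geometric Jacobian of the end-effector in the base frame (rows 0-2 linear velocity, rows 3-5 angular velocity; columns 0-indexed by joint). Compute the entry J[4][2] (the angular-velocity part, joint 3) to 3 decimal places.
0.433

axis z_2 = (0.7500,0.4330,-0.5000); lever o_n−o_2 = (-6.2343,2.1810,-11.3848)
cross product → J_v[:, 2] = (-3.8392,11.6558,4.3353)
J_ω[:, 2] = z_2
entry J[4][2] = 0.4330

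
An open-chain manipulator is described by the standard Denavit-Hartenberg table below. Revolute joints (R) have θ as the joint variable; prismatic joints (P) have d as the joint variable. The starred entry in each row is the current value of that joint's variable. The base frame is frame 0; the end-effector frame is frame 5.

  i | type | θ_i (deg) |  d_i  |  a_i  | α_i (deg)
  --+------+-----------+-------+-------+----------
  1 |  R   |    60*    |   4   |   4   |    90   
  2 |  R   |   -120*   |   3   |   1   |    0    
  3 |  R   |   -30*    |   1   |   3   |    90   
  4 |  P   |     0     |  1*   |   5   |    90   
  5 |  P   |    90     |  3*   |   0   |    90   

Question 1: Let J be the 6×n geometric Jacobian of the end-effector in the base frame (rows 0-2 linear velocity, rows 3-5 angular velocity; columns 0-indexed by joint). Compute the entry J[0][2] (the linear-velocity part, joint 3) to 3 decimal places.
axis z_2 = (0.8660,-0.5000,0.0000); lever o_n−o_2 = (-5.4462,-5.4330,-3.1340)
cross product → J_v[:, 2] = (1.5670,2.7141,-7.4282)
J_ω[:, 2] = z_2
entry J[0][2] = 1.5670

1.567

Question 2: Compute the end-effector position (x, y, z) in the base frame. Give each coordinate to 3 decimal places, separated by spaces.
after link 1: o_1 = (2.0000, 3.4641, 4.0000)
after link 2: o_2 = (4.3481, 1.5311, 3.1340)
after link 3: o_3 = (3.9151, -1.2189, 1.6340)
after link 4: o_4 = (1.5000, -5.4019, -0.0000)
after link 5: o_5 = (-1.0981, -3.9019, -0.0000)

-1.098 -3.902 -0.000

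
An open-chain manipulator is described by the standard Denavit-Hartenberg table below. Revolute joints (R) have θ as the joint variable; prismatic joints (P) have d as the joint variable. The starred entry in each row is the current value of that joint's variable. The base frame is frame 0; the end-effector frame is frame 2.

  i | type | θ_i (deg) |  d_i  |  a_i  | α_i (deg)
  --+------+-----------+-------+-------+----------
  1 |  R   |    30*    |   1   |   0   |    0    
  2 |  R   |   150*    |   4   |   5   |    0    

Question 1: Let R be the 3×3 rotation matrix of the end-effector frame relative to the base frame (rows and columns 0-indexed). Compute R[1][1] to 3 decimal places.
-1.000

End-effector y-axis (col 1 of R) = (0.0000,-1.0000,0.0000)
R[1][1] = -1.0000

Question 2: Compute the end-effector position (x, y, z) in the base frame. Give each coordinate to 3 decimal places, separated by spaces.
after link 1: o_1 = (0.0000, 0.0000, 1.0000)
after link 2: o_2 = (-5.0000, 0.0000, 5.0000)

-5.000 0.000 5.000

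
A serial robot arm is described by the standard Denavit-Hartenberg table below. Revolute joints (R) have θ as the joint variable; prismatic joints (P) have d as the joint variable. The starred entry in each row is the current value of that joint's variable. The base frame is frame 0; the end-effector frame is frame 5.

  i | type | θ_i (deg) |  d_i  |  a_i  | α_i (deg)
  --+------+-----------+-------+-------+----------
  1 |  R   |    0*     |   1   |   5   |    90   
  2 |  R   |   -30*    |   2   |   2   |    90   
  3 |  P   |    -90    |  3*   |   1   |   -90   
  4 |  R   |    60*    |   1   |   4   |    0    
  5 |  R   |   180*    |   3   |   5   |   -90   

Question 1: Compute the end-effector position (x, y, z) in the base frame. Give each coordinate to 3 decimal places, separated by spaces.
after link 1: o_1 = (5.0000, 0.0000, 1.0000)
after link 2: o_2 = (6.7321, -2.0000, 0.0000)
after link 3: o_3 = (5.2321, -1.0000, -2.5981)
after link 4: o_4 = (7.8301, 1.0000, -0.0981)
after link 5: o_5 = (8.2631, -1.5000, -5.3481)

8.263 -1.500 -5.348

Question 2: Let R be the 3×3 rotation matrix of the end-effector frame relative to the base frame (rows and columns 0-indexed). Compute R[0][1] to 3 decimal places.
End-effector y-axis (col 1 of R) = (-0.8660,0.0000,0.5000)
R[0][1] = -0.8660

-0.866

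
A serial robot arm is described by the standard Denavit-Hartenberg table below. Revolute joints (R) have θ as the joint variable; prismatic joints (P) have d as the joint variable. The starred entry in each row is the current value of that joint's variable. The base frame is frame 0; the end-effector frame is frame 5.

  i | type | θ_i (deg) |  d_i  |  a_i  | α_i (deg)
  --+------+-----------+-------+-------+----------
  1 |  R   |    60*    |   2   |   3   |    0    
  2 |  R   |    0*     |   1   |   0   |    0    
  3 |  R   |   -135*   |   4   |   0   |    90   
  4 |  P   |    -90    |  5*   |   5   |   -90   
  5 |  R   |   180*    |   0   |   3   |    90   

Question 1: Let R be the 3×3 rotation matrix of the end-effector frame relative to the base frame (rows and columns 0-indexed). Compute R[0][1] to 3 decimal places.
End-effector y-axis (col 1 of R) = (0.2588,-0.9659,0.0000)
R[0][1] = 0.2588

0.259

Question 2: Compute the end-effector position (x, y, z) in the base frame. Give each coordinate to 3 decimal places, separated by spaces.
after link 1: o_1 = (1.5000, 2.5981, 2.0000)
after link 2: o_2 = (1.5000, 2.5981, 3.0000)
after link 3: o_3 = (1.5000, 2.5981, 7.0000)
after link 4: o_4 = (-3.3296, 1.3040, 2.0000)
after link 5: o_5 = (-3.3296, 1.3040, 5.0000)

-3.330 1.304 5.000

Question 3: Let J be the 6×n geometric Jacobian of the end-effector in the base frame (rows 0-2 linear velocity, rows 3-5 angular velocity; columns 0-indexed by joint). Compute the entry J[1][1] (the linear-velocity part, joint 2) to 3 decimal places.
axis z_1 = (0.0000,0.0000,1.0000); lever o_n−o_1 = (-4.8296,-1.2941,3.0000)
cross product → J_v[:, 1] = (1.2941,-4.8296,0.0000)
J_ω[:, 1] = z_1
entry J[1][1] = -4.8296

-4.830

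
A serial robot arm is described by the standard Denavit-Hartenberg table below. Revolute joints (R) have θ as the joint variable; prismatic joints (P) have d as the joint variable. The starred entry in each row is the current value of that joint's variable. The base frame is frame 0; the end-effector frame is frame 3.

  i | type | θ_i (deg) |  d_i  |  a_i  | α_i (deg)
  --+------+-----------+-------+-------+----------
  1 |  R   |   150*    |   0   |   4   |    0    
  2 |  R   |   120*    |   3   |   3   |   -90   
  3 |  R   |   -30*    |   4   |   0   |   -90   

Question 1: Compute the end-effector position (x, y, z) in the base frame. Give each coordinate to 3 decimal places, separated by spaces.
0.536 -1.000 3.000

after link 1: o_1 = (-3.4641, 2.0000, 0.0000)
after link 2: o_2 = (-3.4641, -1.0000, 3.0000)
after link 3: o_3 = (0.5359, -1.0000, 3.0000)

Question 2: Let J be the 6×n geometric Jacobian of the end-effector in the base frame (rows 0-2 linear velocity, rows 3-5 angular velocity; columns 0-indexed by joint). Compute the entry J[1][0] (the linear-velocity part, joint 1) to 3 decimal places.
0.536

axis z_0 = ẑ; lever o_n−o_0 = (0.5359,-1.0000,3.0000)
cross product → J_v[:, 0] = (1.0000,0.5359,-0.0000)
J_ω[:, 0] = z_0
entry J[1][0] = 0.5359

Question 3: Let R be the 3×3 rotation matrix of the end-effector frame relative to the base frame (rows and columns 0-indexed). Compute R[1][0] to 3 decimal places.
End-effector x-axis (col 0 of R) = (-0.0000,-0.8660,0.5000)
R[1][0] = -0.8660

-0.866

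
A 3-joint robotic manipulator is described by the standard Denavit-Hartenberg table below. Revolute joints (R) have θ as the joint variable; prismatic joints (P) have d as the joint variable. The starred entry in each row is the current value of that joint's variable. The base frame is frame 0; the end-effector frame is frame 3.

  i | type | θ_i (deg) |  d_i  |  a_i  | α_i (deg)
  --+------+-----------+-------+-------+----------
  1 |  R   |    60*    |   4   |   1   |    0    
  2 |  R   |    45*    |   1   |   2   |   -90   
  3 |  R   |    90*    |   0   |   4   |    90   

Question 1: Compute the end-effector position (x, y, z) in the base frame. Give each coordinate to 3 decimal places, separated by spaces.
-0.018 2.798 1.000

after link 1: o_1 = (0.5000, 0.8660, 4.0000)
after link 2: o_2 = (-0.0176, 2.7979, 5.0000)
after link 3: o_3 = (-0.0176, 2.7979, 1.0000)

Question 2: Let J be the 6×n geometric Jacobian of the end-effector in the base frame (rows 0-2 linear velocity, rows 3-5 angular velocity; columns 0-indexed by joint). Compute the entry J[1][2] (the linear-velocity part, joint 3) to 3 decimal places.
axis z_2 = (-0.9659,-0.2588,0.0000); lever o_n−o_2 = (-0.0000,0.0000,-4.0000)
cross product → J_v[:, 2] = (1.0353,-3.8637,-0.0000)
J_ω[:, 2] = z_2
entry J[1][2] = -3.8637

-3.864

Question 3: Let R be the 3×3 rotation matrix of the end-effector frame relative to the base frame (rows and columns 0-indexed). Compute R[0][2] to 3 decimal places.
End-effector z-axis (col 2 of R) = (-0.2588,0.9659,0.0000)
R[0][2] = -0.2588

-0.259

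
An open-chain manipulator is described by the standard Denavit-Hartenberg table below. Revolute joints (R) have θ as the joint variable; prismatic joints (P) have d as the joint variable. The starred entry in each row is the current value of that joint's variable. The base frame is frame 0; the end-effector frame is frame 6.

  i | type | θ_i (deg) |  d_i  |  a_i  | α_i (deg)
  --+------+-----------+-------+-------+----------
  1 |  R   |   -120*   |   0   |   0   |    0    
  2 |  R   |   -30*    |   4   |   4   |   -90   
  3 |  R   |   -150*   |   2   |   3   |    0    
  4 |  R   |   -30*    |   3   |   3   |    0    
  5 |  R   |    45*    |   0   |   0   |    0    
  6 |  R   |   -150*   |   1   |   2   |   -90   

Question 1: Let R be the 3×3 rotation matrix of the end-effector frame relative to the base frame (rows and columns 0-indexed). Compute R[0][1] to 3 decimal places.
End-effector y-axis (col 1 of R) = (-0.5000,0.8660,-0.0000)
R[0][1] = -0.5000

-0.500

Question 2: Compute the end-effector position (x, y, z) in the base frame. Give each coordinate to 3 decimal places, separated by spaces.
after link 1: o_1 = (0.0000, 0.0000, 0.0000)
after link 2: o_2 = (-3.4641, -2.0000, 4.0000)
after link 3: o_3 = (-0.2141, -2.4330, 5.5000)
after link 4: o_4 = (3.8840, -3.5311, 5.5000)
after link 5: o_5 = (3.8840, -3.5311, 5.5000)
after link 6: o_6 = (3.9357, -4.6559, 3.5681)

3.936 -4.656 3.568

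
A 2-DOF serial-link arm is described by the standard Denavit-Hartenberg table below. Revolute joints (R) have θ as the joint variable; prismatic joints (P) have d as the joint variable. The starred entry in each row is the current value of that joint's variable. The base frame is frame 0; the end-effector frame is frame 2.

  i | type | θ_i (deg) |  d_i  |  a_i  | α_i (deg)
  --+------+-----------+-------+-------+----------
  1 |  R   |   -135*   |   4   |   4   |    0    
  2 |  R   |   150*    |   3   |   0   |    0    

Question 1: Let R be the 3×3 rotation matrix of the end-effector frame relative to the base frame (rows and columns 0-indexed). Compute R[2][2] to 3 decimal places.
1.000

End-effector z-axis (col 2 of R) = (0.0000,0.0000,1.0000)
R[2][2] = 1.0000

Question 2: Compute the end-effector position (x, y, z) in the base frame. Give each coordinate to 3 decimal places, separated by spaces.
after link 1: o_1 = (-2.8284, -2.8284, 4.0000)
after link 2: o_2 = (-2.8284, -2.8284, 7.0000)

-2.828 -2.828 7.000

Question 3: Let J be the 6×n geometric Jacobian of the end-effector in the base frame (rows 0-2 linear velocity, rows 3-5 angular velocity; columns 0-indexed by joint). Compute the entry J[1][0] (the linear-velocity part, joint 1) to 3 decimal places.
-2.828

axis z_0 = ẑ; lever o_n−o_0 = (-2.8284,-2.8284,7.0000)
cross product → J_v[:, 0] = (2.8284,-2.8284,0.0000)
J_ω[:, 0] = z_0
entry J[1][0] = -2.8284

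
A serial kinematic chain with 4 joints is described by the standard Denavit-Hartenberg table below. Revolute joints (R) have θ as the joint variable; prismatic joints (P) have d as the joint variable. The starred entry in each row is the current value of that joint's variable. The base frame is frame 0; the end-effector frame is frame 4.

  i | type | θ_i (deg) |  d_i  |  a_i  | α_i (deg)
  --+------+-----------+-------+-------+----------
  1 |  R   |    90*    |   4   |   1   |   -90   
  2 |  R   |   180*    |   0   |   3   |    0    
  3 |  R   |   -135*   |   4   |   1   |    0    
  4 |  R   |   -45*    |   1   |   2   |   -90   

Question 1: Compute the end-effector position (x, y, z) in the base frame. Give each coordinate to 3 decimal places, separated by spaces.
-5.000 0.707 3.293

after link 1: o_1 = (0.0000, 1.0000, 4.0000)
after link 2: o_2 = (-0.0000, -2.0000, 4.0000)
after link 3: o_3 = (-4.0000, -1.2929, 3.2929)
after link 4: o_4 = (-5.0000, 0.7071, 3.2929)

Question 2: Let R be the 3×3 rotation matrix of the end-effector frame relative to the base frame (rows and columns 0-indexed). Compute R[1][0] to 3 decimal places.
End-effector x-axis (col 0 of R) = (0.0000,1.0000,0.0000)
R[1][0] = 1.0000

1.000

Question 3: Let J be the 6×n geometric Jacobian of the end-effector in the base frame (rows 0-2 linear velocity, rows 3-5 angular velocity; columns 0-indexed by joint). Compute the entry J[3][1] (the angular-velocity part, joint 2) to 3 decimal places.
-1.000

axis z_1 = (-1.0000,0.0000,0.0000); lever o_n−o_1 = (-5.0000,-0.2929,-0.7071)
cross product → J_v[:, 1] = (-0.0000,-0.7071,0.2929)
J_ω[:, 1] = z_1
entry J[3][1] = -1.0000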